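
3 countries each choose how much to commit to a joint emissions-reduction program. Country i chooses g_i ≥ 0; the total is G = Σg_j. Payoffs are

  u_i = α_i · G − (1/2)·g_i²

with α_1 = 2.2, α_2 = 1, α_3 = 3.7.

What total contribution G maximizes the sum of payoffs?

Planner FOC: ∂(Σu_j)/∂g_i = (Σα_j) − g_i = 0, so g_i^SO = Σα_j = 6.9 for every i; G^SO = 20.7.

20.7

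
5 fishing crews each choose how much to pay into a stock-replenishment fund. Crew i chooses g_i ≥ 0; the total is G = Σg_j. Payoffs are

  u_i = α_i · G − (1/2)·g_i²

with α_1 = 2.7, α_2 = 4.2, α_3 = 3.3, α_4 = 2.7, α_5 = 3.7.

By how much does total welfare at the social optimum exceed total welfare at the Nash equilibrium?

441.74

Crew i's FOC: ∂u_i/∂g_i = α_i − g_i = 0, so g_i* = α_i.
NE contributions = (2.7, 4.2, 3.3, 2.7, 3.7); G = 16.6.
W^NE = (Σα)·G − ½Σα_i² = 16.6² − ½·56.8 = 247.16.
Planner sets g_i = Σα_j = 16.6 for every i, so G^SO = 5·16.6 = 83.
W^SO = (Σα)·G^SO − ½·5·(Σα)² = (5/2)·16.6² = 688.9.
Deadweight loss = W^SO − W^NE = 441.74.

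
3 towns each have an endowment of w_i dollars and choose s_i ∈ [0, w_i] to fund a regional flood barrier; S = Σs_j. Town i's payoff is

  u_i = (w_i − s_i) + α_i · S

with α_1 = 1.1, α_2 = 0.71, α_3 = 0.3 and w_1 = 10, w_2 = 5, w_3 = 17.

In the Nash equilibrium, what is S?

10

∂u_i/∂s_i = α_i − 1, so town i contributes w_i if α_i > 1, else 0.
α_i > 1 for i ∈ {1}; NE contributions (10, 0, 0), S = 10.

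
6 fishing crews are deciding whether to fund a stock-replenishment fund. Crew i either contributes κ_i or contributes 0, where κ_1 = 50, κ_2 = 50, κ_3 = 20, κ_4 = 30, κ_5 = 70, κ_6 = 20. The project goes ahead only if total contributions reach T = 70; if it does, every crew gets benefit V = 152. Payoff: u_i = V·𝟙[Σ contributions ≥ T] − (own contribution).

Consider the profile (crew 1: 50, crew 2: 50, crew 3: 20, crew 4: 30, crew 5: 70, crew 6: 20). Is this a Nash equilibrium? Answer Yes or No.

No

Total = 240 ≥ 70: provided.
Crew 1 (pledges 50, payoff 102): dropping to 0 → total 190, payoff 152. Profitable deviation.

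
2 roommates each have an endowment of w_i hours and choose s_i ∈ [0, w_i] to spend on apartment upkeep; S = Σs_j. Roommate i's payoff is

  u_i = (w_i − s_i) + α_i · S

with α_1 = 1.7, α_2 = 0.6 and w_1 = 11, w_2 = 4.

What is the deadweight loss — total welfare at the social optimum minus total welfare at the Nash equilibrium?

5.2

∂u_i/∂s_i = α_i − 1, so roommate i contributes w_i if α_i > 1, else 0.
α_i > 1 for i ∈ {1}; NE contributions (11, 0), S = 11.
W^NE = Σw_i − S^NE + (Σα_i)·S^NE = 15 + 1.3·11 = 29.3.
Planner: ∂(Σu_j)/∂s_i = Σα_j − 1 = 1.3 > 0, so everyone contributes w_i; S^SO = 15, W^SO = 15 + 1.3·15 = 34.5.
Deadweight loss = 5.2.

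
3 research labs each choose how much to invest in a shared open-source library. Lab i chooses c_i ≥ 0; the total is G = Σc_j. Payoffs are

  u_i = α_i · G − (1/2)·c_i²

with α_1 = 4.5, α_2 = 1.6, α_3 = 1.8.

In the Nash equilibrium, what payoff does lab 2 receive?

11.36

Lab i's FOC: ∂u_i/∂c_i = α_i − c_i = 0, so c_i* = α_i.
NE contributions = (4.5, 1.6, 1.8); G = 7.9.
u_2 = α_2·G − ½·(c_2)² = 1.6·7.9 − ½·1.6² = 11.36.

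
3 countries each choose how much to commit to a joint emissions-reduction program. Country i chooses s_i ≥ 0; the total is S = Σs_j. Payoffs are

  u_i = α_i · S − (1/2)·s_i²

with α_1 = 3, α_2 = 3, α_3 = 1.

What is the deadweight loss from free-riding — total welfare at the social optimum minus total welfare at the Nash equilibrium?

Country i's FOC: ∂u_i/∂s_i = α_i − s_i = 0, so s_i* = α_i.
NE contributions = (3, 3, 1); S = 7.
W^NE = (Σα)·S − ½Σα_i² = 7² − ½·19 = 39.5.
Planner sets s_i = Σα_j = 7 for every i, so S^SO = 3·7 = 21.
W^SO = (Σα)·S^SO − ½·3·(Σα)² = (3/2)·7² = 73.5.
Deadweight loss = W^SO − W^NE = 34.

34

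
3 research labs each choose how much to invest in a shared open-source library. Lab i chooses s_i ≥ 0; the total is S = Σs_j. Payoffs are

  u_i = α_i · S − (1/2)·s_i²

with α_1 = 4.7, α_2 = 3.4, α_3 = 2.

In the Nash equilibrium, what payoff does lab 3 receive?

18.2

Lab i's FOC: ∂u_i/∂s_i = α_i − s_i = 0, so s_i* = α_i.
NE contributions = (4.7, 3.4, 2); S = 10.1.
u_3 = α_3·S − ½·(s_3)² = 2·10.1 − ½·2² = 18.2.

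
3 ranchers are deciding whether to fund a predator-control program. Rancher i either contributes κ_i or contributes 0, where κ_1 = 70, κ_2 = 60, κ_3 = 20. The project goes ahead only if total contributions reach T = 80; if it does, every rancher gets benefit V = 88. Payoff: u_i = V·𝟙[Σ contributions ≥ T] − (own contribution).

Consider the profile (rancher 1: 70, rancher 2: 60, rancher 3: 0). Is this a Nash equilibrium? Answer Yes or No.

Total = 130 ≥ 80: provided.
Rancher 1 (pledges 70, payoff 18): dropping to 0 → total 60, payoff 0. No gain.
Rancher 2 (pledges 60, payoff 28): dropping to 0 → total 70, payoff 0. No gain.
Rancher 3 (pledges 0, payoff 88): pledging 20 → total 150, payoff 68. No gain.

Yes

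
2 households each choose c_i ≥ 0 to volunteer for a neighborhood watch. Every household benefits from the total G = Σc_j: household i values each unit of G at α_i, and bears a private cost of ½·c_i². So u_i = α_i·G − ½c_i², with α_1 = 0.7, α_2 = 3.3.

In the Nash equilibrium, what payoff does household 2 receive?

Household i's FOC: ∂u_i/∂c_i = α_i − c_i = 0, so c_i* = α_i.
NE contributions = (0.7, 3.3); G = 4.
u_2 = α_2·G − ½·(c_2)² = 3.3·4 − ½·3.3² = 7.755.

7.755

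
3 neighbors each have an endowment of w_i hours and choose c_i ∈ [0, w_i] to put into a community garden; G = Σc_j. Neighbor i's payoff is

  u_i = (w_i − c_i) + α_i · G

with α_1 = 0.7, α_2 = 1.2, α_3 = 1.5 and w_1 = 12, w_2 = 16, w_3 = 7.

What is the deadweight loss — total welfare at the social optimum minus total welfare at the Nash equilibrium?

28.8

∂u_i/∂c_i = α_i − 1, so neighbor i contributes w_i if α_i > 1, else 0.
α_i > 1 for i ∈ {2, 3}; NE contributions (0, 16, 7), G = 23.
W^NE = Σw_i − G^NE + (Σα_i)·G^NE = 35 + 2.4·23 = 90.2.
Planner: ∂(Σu_j)/∂c_i = Σα_j − 1 = 2.4 > 0, so everyone contributes w_i; G^SO = 35, W^SO = 35 + 2.4·35 = 119.
Deadweight loss = 28.8.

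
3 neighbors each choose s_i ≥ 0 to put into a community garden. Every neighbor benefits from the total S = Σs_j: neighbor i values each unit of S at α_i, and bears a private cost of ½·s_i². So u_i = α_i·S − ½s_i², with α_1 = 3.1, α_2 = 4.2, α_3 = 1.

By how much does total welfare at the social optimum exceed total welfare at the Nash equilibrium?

48.57

Neighbor i's FOC: ∂u_i/∂s_i = α_i − s_i = 0, so s_i* = α_i.
NE contributions = (3.1, 4.2, 1); S = 8.3.
W^NE = (Σα)·S − ½Σα_i² = 8.3² − ½·28.25 = 54.765.
Planner sets s_i = Σα_j = 8.3 for every i, so S^SO = 3·8.3 = 24.9.
W^SO = (Σα)·S^SO − ½·3·(Σα)² = (3/2)·8.3² = 103.335.
Deadweight loss = W^SO − W^NE = 48.57.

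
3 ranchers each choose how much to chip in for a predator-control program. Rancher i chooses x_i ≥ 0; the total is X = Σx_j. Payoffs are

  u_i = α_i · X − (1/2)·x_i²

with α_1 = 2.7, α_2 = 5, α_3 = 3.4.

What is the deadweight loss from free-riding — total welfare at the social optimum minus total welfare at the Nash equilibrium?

83.53

Rancher i's FOC: ∂u_i/∂x_i = α_i − x_i = 0, so x_i* = α_i.
NE contributions = (2.7, 5, 3.4); X = 11.1.
W^NE = (Σα)·X − ½Σα_i² = 11.1² − ½·43.85 = 101.285.
Planner sets x_i = Σα_j = 11.1 for every i, so X^SO = 3·11.1 = 33.3.
W^SO = (Σα)·X^SO − ½·3·(Σα)² = (3/2)·11.1² = 184.815.
Deadweight loss = W^SO − W^NE = 83.53.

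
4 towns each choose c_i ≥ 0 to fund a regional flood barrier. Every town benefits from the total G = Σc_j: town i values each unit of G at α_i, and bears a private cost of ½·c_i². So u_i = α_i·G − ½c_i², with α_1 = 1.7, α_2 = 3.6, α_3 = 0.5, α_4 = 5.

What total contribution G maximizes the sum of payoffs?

43.2

Planner FOC: ∂(Σu_j)/∂c_i = (Σα_j) − c_i = 0, so c_i^SO = Σα_j = 10.8 for every i; G^SO = 43.2.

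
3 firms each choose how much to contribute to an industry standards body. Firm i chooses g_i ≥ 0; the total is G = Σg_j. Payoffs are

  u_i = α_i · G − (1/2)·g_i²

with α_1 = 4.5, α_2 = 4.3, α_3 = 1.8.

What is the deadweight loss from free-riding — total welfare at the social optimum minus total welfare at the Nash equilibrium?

77.17

Firm i's FOC: ∂u_i/∂g_i = α_i − g_i = 0, so g_i* = α_i.
NE contributions = (4.5, 4.3, 1.8); G = 10.6.
W^NE = (Σα)·G − ½Σα_i² = 10.6² − ½·41.98 = 91.37.
Planner sets g_i = Σα_j = 10.6 for every i, so G^SO = 3·10.6 = 31.8.
W^SO = (Σα)·G^SO − ½·3·(Σα)² = (3/2)·10.6² = 168.54.
Deadweight loss = W^SO − W^NE = 77.17.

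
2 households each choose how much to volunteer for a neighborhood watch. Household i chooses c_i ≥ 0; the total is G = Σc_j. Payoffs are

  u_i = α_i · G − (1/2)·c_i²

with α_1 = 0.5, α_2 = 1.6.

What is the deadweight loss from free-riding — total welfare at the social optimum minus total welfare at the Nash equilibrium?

1.405

Household i's FOC: ∂u_i/∂c_i = α_i − c_i = 0, so c_i* = α_i.
NE contributions = (0.5, 1.6); G = 2.1.
W^NE = (Σα)·G − ½Σα_i² = 2.1² − ½·2.81 = 3.005.
Planner sets c_i = Σα_j = 2.1 for every i, so G^SO = 2·2.1 = 4.2.
W^SO = (Σα)·G^SO − ½·2·(Σα)² = (2/2)·2.1² = 4.41.
Deadweight loss = W^SO − W^NE = 1.405.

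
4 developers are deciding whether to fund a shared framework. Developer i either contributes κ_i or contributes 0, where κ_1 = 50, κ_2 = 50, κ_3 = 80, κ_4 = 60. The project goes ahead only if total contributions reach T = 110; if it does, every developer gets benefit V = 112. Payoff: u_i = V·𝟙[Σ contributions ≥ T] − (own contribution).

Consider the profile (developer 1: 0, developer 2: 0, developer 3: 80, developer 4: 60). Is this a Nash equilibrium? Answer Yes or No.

Total = 140 ≥ 110: provided.
Developer 1 (pledges 0, payoff 112): pledging 50 → total 190, payoff 62. No gain.
Developer 2 (pledges 0, payoff 112): pledging 50 → total 190, payoff 62. No gain.
Developer 3 (pledges 80, payoff 32): dropping to 0 → total 60, payoff 0. No gain.
Developer 4 (pledges 60, payoff 52): dropping to 0 → total 80, payoff 0. No gain.

Yes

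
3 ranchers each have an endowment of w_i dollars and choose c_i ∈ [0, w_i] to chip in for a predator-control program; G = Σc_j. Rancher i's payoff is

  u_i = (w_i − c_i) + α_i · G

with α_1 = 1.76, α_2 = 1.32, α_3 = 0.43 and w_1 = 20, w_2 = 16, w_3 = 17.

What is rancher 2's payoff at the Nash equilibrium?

47.52

∂u_i/∂c_i = α_i − 1, so rancher i contributes w_i if α_i > 1, else 0.
α_i > 1 for i ∈ {1, 2}; NE contributions (20, 16, 0), G = 36.
u_2 = (16 − 16) + 1.32·36 = 47.52.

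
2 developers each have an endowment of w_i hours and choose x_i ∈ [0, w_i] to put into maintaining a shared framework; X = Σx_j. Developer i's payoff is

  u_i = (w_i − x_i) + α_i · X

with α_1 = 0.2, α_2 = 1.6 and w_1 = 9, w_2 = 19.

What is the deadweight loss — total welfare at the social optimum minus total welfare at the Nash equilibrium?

∂u_i/∂x_i = α_i − 1, so developer i contributes w_i if α_i > 1, else 0.
α_i > 1 for i ∈ {2}; NE contributions (0, 19), X = 19.
W^NE = Σw_i − X^NE + (Σα_i)·X^NE = 28 + 0.8·19 = 43.2.
Planner: ∂(Σu_j)/∂x_i = Σα_j − 1 = 0.8 > 0, so everyone contributes w_i; X^SO = 28, W^SO = 28 + 0.8·28 = 50.4.
Deadweight loss = 7.2.

7.2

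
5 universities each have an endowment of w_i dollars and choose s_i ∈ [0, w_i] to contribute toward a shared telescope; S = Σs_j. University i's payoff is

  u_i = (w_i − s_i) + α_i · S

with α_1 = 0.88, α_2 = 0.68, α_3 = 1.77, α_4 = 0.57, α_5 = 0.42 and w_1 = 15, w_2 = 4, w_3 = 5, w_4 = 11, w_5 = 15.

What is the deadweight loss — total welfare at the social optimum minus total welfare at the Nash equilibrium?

149.4

∂u_i/∂s_i = α_i − 1, so university i contributes w_i if α_i > 1, else 0.
α_i > 1 for i ∈ {3}; NE contributions (0, 0, 5, 0, 0), S = 5.
W^NE = Σw_i − S^NE + (Σα_i)·S^NE = 50 + 3.32·5 = 66.6.
Planner: ∂(Σu_j)/∂s_i = Σα_j − 1 = 3.32 > 0, so everyone contributes w_i; S^SO = 50, W^SO = 50 + 3.32·50 = 216.
Deadweight loss = 149.4.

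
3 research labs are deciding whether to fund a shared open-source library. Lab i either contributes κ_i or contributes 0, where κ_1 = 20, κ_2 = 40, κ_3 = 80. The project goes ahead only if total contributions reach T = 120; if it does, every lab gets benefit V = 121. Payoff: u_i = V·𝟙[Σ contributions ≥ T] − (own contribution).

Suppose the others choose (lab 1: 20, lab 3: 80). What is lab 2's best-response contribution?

Others' total = 100. Contributing 40 brings total to 140 ≥ 120: gain V − κ_2 = 81.
Best response: 40.

40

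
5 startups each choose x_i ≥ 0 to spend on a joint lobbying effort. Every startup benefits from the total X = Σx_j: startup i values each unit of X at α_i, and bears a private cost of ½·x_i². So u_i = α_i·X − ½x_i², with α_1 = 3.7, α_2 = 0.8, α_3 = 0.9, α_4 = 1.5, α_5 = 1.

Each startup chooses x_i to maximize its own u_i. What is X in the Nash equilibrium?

Startup i's FOC: ∂u_i/∂x_i = α_i − x_i = 0, so x_i* = α_i.
NE contributions = (3.7, 0.8, 0.9, 1.5, 1); X = 7.9.

7.9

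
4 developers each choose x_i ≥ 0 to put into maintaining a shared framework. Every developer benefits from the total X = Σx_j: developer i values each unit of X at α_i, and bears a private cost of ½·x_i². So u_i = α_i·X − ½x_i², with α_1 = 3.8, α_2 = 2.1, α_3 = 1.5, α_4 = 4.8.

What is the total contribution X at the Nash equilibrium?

12.2

Developer i's FOC: ∂u_i/∂x_i = α_i − x_i = 0, so x_i* = α_i.
NE contributions = (3.8, 2.1, 1.5, 4.8); X = 12.2.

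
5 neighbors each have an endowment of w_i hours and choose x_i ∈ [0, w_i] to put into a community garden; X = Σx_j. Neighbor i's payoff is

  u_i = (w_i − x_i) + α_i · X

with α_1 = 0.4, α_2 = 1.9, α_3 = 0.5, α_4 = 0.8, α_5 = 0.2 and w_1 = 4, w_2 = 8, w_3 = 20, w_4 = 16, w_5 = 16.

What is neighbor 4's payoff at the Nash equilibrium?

∂u_i/∂x_i = α_i − 1, so neighbor i contributes w_i if α_i > 1, else 0.
α_i > 1 for i ∈ {2}; NE contributions (0, 8, 0, 0, 0), X = 8.
u_4 = (16 − 0) + 0.8·8 = 22.4.

22.4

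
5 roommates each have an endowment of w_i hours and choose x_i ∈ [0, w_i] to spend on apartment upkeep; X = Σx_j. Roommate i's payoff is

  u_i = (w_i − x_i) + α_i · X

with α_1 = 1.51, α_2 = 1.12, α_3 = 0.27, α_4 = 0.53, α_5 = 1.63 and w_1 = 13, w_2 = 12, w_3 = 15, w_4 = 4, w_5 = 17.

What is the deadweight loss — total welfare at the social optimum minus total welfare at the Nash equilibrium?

∂u_i/∂x_i = α_i − 1, so roommate i contributes w_i if α_i > 1, else 0.
α_i > 1 for i ∈ {1, 2, 5}; NE contributions (13, 12, 0, 0, 17), X = 42.
W^NE = Σw_i − X^NE + (Σα_i)·X^NE = 61 + 4.06·42 = 231.52.
Planner: ∂(Σu_j)/∂x_i = Σα_j − 1 = 4.06 > 0, so everyone contributes w_i; X^SO = 61, W^SO = 61 + 4.06·61 = 308.66.
Deadweight loss = 77.14.

77.14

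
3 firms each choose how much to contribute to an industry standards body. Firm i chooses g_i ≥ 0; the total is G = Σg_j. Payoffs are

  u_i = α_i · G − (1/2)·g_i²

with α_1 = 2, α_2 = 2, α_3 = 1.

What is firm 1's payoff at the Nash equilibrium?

Firm i's FOC: ∂u_i/∂g_i = α_i − g_i = 0, so g_i* = α_i.
NE contributions = (2, 2, 1); G = 5.
u_1 = α_1·G − ½·(g_1)² = 2·5 − ½·2² = 8.

8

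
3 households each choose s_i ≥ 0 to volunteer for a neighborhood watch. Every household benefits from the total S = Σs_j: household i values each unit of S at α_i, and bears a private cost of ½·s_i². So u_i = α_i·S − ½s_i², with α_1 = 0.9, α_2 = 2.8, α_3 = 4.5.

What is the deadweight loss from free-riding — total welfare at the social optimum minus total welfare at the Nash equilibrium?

48.07

Household i's FOC: ∂u_i/∂s_i = α_i − s_i = 0, so s_i* = α_i.
NE contributions = (0.9, 2.8, 4.5); S = 8.2.
W^NE = (Σα)·S − ½Σα_i² = 8.2² − ½·28.9 = 52.79.
Planner sets s_i = Σα_j = 8.2 for every i, so S^SO = 3·8.2 = 24.6.
W^SO = (Σα)·S^SO − ½·3·(Σα)² = (3/2)·8.2² = 100.86.
Deadweight loss = W^SO − W^NE = 48.07.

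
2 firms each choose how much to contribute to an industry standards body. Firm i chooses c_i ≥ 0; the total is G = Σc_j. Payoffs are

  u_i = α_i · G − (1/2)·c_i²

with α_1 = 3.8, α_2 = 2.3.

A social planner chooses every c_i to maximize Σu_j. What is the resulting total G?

12.2

Planner FOC: ∂(Σu_j)/∂c_i = (Σα_j) − c_i = 0, so c_i^SO = Σα_j = 6.1 for every i; G^SO = 12.2.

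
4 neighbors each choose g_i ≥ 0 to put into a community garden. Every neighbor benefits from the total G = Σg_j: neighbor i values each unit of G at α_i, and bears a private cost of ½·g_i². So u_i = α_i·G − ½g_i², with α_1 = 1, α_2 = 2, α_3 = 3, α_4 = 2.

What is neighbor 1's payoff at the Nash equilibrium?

Neighbor i's FOC: ∂u_i/∂g_i = α_i − g_i = 0, so g_i* = α_i.
NE contributions = (1, 2, 3, 2); G = 8.
u_1 = α_1·G − ½·(g_1)² = 1·8 − ½·1² = 7.5.

7.5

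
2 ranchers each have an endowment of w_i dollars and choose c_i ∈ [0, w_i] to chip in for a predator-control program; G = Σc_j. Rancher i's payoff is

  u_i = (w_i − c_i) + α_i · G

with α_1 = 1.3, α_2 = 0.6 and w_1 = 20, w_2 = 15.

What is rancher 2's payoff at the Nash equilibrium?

∂u_i/∂c_i = α_i − 1, so rancher i contributes w_i if α_i > 1, else 0.
α_i > 1 for i ∈ {1}; NE contributions (20, 0), G = 20.
u_2 = (15 − 0) + 0.6·20 = 27.

27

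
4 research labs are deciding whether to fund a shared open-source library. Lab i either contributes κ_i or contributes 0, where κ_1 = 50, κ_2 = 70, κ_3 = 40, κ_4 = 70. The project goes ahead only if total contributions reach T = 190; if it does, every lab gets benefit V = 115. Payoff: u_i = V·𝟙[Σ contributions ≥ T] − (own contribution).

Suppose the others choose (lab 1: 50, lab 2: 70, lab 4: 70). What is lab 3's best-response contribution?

Others' total = 190 ≥ 190; contributing adds cost 40 for no extra benefit.
Best response: 0.

0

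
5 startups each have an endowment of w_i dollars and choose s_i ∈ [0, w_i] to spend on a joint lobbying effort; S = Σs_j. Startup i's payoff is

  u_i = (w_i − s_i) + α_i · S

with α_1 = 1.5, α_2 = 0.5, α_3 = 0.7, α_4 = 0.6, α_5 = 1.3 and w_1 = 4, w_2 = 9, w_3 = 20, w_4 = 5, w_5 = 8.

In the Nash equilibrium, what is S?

∂u_i/∂s_i = α_i − 1, so startup i contributes w_i if α_i > 1, else 0.
α_i > 1 for i ∈ {1, 5}; NE contributions (4, 0, 0, 0, 8), S = 12.

12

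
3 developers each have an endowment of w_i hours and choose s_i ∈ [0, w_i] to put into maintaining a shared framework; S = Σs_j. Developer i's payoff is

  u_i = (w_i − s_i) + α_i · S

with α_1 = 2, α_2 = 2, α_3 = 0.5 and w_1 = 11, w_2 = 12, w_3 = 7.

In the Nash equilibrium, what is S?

∂u_i/∂s_i = α_i − 1, so developer i contributes w_i if α_i > 1, else 0.
α_i > 1 for i ∈ {1, 2}; NE contributions (11, 12, 0), S = 23.

23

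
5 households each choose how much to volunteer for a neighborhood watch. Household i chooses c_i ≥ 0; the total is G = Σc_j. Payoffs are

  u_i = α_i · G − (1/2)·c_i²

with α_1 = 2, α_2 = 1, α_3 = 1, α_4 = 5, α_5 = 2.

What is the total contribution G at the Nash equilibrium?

11

Household i's FOC: ∂u_i/∂c_i = α_i − c_i = 0, so c_i* = α_i.
NE contributions = (2, 1, 1, 5, 2); G = 11.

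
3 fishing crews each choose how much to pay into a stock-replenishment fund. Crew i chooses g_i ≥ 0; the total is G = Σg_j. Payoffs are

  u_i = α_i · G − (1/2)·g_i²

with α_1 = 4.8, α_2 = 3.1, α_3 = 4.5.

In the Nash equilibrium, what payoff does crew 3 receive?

45.675

Crew i's FOC: ∂u_i/∂g_i = α_i − g_i = 0, so g_i* = α_i.
NE contributions = (4.8, 3.1, 4.5); G = 12.4.
u_3 = α_3·G − ½·(g_3)² = 4.5·12.4 − ½·4.5² = 45.675.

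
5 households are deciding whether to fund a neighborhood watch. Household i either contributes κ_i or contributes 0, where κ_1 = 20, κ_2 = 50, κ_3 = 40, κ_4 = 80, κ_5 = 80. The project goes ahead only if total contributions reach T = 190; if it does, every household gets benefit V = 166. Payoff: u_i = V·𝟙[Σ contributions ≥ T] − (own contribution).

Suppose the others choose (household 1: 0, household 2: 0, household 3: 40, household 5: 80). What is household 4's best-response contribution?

80

Others' total = 120. Contributing 80 brings total to 200 ≥ 190: gain V − κ_4 = 86.
Best response: 80.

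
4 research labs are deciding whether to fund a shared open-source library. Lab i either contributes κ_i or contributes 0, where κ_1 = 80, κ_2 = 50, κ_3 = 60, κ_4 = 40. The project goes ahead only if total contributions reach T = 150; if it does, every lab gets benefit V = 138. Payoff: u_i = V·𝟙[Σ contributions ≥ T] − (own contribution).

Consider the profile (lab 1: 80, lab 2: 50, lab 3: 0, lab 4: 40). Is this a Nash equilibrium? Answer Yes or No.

Yes

Total = 170 ≥ 150: provided.
Lab 1 (pledges 80, payoff 58): dropping to 0 → total 90, payoff 0. No gain.
Lab 2 (pledges 50, payoff 88): dropping to 0 → total 120, payoff 0. No gain.
Lab 3 (pledges 0, payoff 138): pledging 60 → total 230, payoff 78. No gain.
Lab 4 (pledges 40, payoff 98): dropping to 0 → total 130, payoff 0. No gain.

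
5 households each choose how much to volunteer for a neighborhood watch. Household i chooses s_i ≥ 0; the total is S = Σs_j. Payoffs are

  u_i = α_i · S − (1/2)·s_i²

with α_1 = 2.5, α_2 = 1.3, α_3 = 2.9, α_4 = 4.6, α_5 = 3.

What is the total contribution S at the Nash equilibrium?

14.3

Household i's FOC: ∂u_i/∂s_i = α_i − s_i = 0, so s_i* = α_i.
NE contributions = (2.5, 1.3, 2.9, 4.6, 3); S = 14.3.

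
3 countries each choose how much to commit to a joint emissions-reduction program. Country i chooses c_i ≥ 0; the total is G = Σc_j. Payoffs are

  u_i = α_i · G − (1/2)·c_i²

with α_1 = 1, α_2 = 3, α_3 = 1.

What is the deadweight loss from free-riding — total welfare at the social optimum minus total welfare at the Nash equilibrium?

Country i's FOC: ∂u_i/∂c_i = α_i − c_i = 0, so c_i* = α_i.
NE contributions = (1, 3, 1); G = 5.
W^NE = (Σα)·G − ½Σα_i² = 5² − ½·11 = 19.5.
Planner sets c_i = Σα_j = 5 for every i, so G^SO = 3·5 = 15.
W^SO = (Σα)·G^SO − ½·3·(Σα)² = (3/2)·5² = 37.5.
Deadweight loss = W^SO − W^NE = 18.

18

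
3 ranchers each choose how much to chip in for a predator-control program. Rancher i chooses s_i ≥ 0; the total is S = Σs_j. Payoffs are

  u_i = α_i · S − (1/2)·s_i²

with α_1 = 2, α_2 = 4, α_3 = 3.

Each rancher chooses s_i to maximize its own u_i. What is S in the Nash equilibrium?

9

Rancher i's FOC: ∂u_i/∂s_i = α_i − s_i = 0, so s_i* = α_i.
NE contributions = (2, 4, 3); S = 9.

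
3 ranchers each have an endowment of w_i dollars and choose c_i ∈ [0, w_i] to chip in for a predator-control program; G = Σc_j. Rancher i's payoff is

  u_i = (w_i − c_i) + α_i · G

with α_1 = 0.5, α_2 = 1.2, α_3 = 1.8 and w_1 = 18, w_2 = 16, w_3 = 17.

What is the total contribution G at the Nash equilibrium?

∂u_i/∂c_i = α_i − 1, so rancher i contributes w_i if α_i > 1, else 0.
α_i > 1 for i ∈ {2, 3}; NE contributions (0, 16, 17), G = 33.

33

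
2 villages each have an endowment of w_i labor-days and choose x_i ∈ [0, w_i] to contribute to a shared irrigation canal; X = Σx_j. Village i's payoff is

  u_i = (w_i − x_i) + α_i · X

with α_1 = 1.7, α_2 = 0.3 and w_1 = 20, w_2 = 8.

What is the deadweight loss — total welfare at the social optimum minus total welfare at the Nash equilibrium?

∂u_i/∂x_i = α_i − 1, so village i contributes w_i if α_i > 1, else 0.
α_i > 1 for i ∈ {1}; NE contributions (20, 0), X = 20.
W^NE = Σw_i − X^NE + (Σα_i)·X^NE = 28 + 1·20 = 48.
Planner: ∂(Σu_j)/∂x_i = Σα_j − 1 = 1 > 0, so everyone contributes w_i; X^SO = 28, W^SO = 28 + 1·28 = 56.
Deadweight loss = 8.

8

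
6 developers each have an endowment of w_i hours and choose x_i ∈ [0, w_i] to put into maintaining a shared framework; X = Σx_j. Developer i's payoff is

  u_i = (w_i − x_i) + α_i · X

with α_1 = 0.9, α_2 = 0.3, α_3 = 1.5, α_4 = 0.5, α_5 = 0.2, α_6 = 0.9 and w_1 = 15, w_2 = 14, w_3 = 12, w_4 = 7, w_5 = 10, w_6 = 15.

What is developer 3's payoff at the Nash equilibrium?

18

∂u_i/∂x_i = α_i − 1, so developer i contributes w_i if α_i > 1, else 0.
α_i > 1 for i ∈ {3}; NE contributions (0, 0, 12, 0, 0, 0), X = 12.
u_3 = (12 − 12) + 1.5·12 = 18.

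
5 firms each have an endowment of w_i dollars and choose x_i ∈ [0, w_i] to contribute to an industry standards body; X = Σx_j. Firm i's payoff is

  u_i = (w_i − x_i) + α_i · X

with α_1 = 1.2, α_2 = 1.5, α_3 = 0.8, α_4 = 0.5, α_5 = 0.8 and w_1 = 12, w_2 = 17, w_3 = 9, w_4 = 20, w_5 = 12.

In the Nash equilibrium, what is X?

29

∂u_i/∂x_i = α_i − 1, so firm i contributes w_i if α_i > 1, else 0.
α_i > 1 for i ∈ {1, 2}; NE contributions (12, 17, 0, 0, 0), X = 29.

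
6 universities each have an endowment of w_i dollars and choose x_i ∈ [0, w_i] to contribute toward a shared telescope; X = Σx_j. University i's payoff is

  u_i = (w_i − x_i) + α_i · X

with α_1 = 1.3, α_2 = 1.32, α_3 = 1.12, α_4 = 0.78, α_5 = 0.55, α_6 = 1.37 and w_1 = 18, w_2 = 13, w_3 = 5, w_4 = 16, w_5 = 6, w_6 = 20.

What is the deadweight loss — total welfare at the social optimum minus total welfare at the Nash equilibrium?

∂u_i/∂x_i = α_i − 1, so university i contributes w_i if α_i > 1, else 0.
α_i > 1 for i ∈ {1, 2, 3, 6}; NE contributions (18, 13, 5, 0, 0, 20), X = 56.
W^NE = Σw_i − X^NE + (Σα_i)·X^NE = 78 + 5.44·56 = 382.64.
Planner: ∂(Σu_j)/∂x_i = Σα_j − 1 = 5.44 > 0, so everyone contributes w_i; X^SO = 78, W^SO = 78 + 5.44·78 = 502.32.
Deadweight loss = 119.68.

119.68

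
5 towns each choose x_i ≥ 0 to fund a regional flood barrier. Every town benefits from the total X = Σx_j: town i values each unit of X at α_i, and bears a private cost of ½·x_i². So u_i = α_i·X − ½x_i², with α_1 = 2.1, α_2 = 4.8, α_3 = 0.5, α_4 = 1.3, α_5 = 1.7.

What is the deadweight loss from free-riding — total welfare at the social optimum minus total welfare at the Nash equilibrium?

178.38

Town i's FOC: ∂u_i/∂x_i = α_i − x_i = 0, so x_i* = α_i.
NE contributions = (2.1, 4.8, 0.5, 1.3, 1.7); X = 10.4.
W^NE = (Σα)·X − ½Σα_i² = 10.4² − ½·32.28 = 92.02.
Planner sets x_i = Σα_j = 10.4 for every i, so X^SO = 5·10.4 = 52.
W^SO = (Σα)·X^SO − ½·5·(Σα)² = (5/2)·10.4² = 270.4.
Deadweight loss = W^SO − W^NE = 178.38.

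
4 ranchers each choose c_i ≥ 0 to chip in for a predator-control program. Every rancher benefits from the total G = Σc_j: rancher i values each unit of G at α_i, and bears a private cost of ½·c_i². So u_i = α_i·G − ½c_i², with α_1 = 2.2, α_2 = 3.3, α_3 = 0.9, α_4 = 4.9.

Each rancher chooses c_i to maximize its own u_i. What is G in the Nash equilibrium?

Rancher i's FOC: ∂u_i/∂c_i = α_i − c_i = 0, so c_i* = α_i.
NE contributions = (2.2, 3.3, 0.9, 4.9); G = 11.3.

11.3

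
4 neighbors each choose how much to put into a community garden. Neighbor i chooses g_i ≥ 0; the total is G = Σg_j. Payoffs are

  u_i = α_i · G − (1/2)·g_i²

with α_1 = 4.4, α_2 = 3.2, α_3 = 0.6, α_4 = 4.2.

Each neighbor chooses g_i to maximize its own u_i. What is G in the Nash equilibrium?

Neighbor i's FOC: ∂u_i/∂g_i = α_i − g_i = 0, so g_i* = α_i.
NE contributions = (4.4, 3.2, 0.6, 4.2); G = 12.4.

12.4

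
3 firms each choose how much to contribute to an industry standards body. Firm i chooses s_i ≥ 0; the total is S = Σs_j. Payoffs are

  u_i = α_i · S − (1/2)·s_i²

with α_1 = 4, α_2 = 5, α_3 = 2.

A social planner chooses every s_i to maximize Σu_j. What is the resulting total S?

33

Planner FOC: ∂(Σu_j)/∂s_i = (Σα_j) − s_i = 0, so s_i^SO = Σα_j = 11 for every i; S^SO = 33.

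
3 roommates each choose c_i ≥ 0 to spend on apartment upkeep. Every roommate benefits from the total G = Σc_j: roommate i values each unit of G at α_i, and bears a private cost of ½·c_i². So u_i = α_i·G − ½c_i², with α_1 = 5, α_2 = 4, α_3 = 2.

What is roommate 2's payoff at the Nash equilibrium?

36

Roommate i's FOC: ∂u_i/∂c_i = α_i − c_i = 0, so c_i* = α_i.
NE contributions = (5, 4, 2); G = 11.
u_2 = α_2·G − ½·(c_2)² = 4·11 − ½·4² = 36.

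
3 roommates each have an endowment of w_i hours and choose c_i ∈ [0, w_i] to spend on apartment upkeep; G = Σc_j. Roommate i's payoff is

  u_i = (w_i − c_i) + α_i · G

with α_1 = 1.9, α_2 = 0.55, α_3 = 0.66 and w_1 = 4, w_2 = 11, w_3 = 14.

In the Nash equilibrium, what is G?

4

∂u_i/∂c_i = α_i − 1, so roommate i contributes w_i if α_i > 1, else 0.
α_i > 1 for i ∈ {1}; NE contributions (4, 0, 0), G = 4.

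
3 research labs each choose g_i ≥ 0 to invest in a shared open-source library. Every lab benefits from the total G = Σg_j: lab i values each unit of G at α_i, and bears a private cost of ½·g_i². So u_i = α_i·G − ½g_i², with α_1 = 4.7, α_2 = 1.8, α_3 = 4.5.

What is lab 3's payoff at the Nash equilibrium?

39.375

Lab i's FOC: ∂u_i/∂g_i = α_i − g_i = 0, so g_i* = α_i.
NE contributions = (4.7, 1.8, 4.5); G = 11.
u_3 = α_3·G − ½·(g_3)² = 4.5·11 − ½·4.5² = 39.375.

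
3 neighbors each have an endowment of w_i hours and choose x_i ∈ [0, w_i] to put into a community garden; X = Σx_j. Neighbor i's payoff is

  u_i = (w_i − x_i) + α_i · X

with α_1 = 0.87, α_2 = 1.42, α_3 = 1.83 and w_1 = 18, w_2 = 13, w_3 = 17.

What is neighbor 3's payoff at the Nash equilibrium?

∂u_i/∂x_i = α_i − 1, so neighbor i contributes w_i if α_i > 1, else 0.
α_i > 1 for i ∈ {2, 3}; NE contributions (0, 13, 17), X = 30.
u_3 = (17 − 17) + 1.83·30 = 54.9.

54.9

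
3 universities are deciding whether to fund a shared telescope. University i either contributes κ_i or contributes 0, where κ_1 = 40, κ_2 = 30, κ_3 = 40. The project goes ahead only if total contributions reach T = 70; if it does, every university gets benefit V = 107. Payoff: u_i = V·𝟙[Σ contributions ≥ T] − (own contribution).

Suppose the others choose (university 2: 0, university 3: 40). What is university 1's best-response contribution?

Others' total = 40. Contributing 40 brings total to 80 ≥ 70: gain V − κ_1 = 67.
Best response: 40.

40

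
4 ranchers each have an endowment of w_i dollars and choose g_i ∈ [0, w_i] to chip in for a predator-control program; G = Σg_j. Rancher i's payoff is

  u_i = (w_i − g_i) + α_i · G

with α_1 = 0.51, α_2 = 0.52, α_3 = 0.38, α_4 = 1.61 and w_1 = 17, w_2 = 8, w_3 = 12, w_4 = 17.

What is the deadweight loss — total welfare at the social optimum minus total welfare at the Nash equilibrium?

∂u_i/∂g_i = α_i − 1, so rancher i contributes w_i if α_i > 1, else 0.
α_i > 1 for i ∈ {4}; NE contributions (0, 0, 0, 17), G = 17.
W^NE = Σw_i − G^NE + (Σα_i)·G^NE = 54 + 2.02·17 = 88.34.
Planner: ∂(Σu_j)/∂g_i = Σα_j − 1 = 2.02 > 0, so everyone contributes w_i; G^SO = 54, W^SO = 54 + 2.02·54 = 163.08.
Deadweight loss = 74.74.

74.74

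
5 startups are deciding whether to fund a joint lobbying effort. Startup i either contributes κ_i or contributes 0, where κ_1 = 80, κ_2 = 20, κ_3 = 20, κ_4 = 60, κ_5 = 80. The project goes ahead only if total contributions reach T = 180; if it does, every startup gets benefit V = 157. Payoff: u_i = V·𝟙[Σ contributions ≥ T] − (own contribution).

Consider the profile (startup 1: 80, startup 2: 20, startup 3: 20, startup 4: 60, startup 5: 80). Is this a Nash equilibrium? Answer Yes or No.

Total = 260 ≥ 180: provided.
Startup 1 (pledges 80, payoff 77): dropping to 0 → total 180, payoff 157. Profitable deviation.

No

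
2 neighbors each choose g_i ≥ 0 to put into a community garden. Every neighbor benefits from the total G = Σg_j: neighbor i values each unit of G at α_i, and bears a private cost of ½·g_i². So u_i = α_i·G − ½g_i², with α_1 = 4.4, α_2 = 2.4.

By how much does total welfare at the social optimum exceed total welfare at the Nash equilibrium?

Neighbor i's FOC: ∂u_i/∂g_i = α_i − g_i = 0, so g_i* = α_i.
NE contributions = (4.4, 2.4); G = 6.8.
W^NE = (Σα)·G − ½Σα_i² = 6.8² − ½·25.12 = 33.68.
Planner sets g_i = Σα_j = 6.8 for every i, so G^SO = 2·6.8 = 13.6.
W^SO = (Σα)·G^SO − ½·2·(Σα)² = (2/2)·6.8² = 46.24.
Deadweight loss = W^SO − W^NE = 12.56.

12.56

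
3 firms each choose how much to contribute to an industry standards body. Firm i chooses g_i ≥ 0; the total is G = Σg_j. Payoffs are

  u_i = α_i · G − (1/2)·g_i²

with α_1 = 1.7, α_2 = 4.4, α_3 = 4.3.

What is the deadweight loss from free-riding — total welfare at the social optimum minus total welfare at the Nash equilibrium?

74.45

Firm i's FOC: ∂u_i/∂g_i = α_i − g_i = 0, so g_i* = α_i.
NE contributions = (1.7, 4.4, 4.3); G = 10.4.
W^NE = (Σα)·G − ½Σα_i² = 10.4² − ½·40.74 = 87.79.
Planner sets g_i = Σα_j = 10.4 for every i, so G^SO = 3·10.4 = 31.2.
W^SO = (Σα)·G^SO − ½·3·(Σα)² = (3/2)·10.4² = 162.24.
Deadweight loss = W^SO − W^NE = 74.45.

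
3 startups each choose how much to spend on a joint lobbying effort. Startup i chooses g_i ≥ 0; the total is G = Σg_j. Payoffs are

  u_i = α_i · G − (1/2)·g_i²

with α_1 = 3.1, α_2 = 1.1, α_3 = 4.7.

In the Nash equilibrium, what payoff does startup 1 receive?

Startup i's FOC: ∂u_i/∂g_i = α_i − g_i = 0, so g_i* = α_i.
NE contributions = (3.1, 1.1, 4.7); G = 8.9.
u_1 = α_1·G − ½·(g_1)² = 3.1·8.9 − ½·3.1² = 22.785.

22.785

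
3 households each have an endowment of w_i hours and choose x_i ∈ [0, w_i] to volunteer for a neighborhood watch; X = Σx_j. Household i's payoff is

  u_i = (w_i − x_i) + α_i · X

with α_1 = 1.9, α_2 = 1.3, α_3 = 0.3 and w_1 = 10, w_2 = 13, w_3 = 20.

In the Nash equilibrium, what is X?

∂u_i/∂x_i = α_i − 1, so household i contributes w_i if α_i > 1, else 0.
α_i > 1 for i ∈ {1, 2}; NE contributions (10, 13, 0), X = 23.

23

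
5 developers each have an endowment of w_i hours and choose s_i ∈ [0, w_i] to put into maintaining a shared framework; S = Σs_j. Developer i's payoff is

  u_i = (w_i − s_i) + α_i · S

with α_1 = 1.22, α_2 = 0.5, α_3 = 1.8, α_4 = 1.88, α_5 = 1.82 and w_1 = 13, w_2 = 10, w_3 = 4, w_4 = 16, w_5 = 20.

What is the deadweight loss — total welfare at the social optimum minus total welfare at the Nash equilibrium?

62.2

∂u_i/∂s_i = α_i − 1, so developer i contributes w_i if α_i > 1, else 0.
α_i > 1 for i ∈ {1, 3, 4, 5}; NE contributions (13, 0, 4, 16, 20), S = 53.
W^NE = Σw_i − S^NE + (Σα_i)·S^NE = 63 + 6.22·53 = 392.66.
Planner: ∂(Σu_j)/∂s_i = Σα_j − 1 = 6.22 > 0, so everyone contributes w_i; S^SO = 63, W^SO = 63 + 6.22·63 = 454.86.
Deadweight loss = 62.2.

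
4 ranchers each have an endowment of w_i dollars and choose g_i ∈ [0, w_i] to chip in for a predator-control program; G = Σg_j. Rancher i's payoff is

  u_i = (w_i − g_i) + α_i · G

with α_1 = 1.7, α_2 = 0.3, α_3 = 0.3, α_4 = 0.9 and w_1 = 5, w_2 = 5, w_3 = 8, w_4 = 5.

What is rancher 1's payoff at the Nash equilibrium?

∂u_i/∂g_i = α_i − 1, so rancher i contributes w_i if α_i > 1, else 0.
α_i > 1 for i ∈ {1}; NE contributions (5, 0, 0, 0), G = 5.
u_1 = (5 − 5) + 1.7·5 = 8.5.

8.5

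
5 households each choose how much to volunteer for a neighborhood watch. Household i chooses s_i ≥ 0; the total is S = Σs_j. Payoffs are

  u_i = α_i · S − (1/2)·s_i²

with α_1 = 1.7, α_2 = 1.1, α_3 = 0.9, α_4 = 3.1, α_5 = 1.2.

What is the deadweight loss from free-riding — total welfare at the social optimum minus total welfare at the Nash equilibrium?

Household i's FOC: ∂u_i/∂s_i = α_i − s_i = 0, so s_i* = α_i.
NE contributions = (1.7, 1.1, 0.9, 3.1, 1.2); S = 8.
W^NE = (Σα)·S − ½Σα_i² = 8² − ½·15.96 = 56.02.
Planner sets s_i = Σα_j = 8 for every i, so S^SO = 5·8 = 40.
W^SO = (Σα)·S^SO − ½·5·(Σα)² = (5/2)·8² = 160.
Deadweight loss = W^SO − W^NE = 103.98.

103.98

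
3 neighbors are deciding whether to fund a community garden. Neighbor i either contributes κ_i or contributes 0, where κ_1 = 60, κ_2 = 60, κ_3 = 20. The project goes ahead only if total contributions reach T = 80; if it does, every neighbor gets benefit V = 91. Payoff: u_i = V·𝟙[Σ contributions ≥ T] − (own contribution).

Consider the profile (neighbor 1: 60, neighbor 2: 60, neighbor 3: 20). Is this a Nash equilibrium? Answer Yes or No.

Total = 140 ≥ 80: provided.
Neighbor 1 (pledges 60, payoff 31): dropping to 0 → total 80, payoff 91. Profitable deviation.

No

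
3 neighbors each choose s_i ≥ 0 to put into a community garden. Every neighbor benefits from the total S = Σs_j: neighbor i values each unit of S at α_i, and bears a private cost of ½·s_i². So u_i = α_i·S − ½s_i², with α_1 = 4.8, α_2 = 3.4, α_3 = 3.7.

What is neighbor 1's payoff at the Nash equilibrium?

Neighbor i's FOC: ∂u_i/∂s_i = α_i − s_i = 0, so s_i* = α_i.
NE contributions = (4.8, 3.4, 3.7); S = 11.9.
u_1 = α_1·S − ½·(s_1)² = 4.8·11.9 − ½·4.8² = 45.6.

45.6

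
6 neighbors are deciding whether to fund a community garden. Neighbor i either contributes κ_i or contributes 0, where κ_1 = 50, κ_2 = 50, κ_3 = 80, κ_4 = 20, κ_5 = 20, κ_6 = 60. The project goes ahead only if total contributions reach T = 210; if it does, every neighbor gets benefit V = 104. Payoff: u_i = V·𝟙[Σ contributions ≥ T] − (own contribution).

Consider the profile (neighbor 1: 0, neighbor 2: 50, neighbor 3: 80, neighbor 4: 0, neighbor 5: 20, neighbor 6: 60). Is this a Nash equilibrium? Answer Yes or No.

Total = 210 ≥ 210: provided.
Neighbor 1 (pledges 0, payoff 104): pledging 50 → total 260, payoff 54. No gain.
Neighbor 2 (pledges 50, payoff 54): dropping to 0 → total 160, payoff 0. No gain.
Neighbor 3 (pledges 80, payoff 24): dropping to 0 → total 130, payoff 0. No gain.
Neighbor 4 (pledges 0, payoff 104): pledging 20 → total 230, payoff 84. No gain.
Neighbor 5 (pledges 20, payoff 84): dropping to 0 → total 190, payoff 0. No gain.
Neighbor 6 (pledges 60, payoff 44): dropping to 0 → total 150, payoff 0. No gain.

Yes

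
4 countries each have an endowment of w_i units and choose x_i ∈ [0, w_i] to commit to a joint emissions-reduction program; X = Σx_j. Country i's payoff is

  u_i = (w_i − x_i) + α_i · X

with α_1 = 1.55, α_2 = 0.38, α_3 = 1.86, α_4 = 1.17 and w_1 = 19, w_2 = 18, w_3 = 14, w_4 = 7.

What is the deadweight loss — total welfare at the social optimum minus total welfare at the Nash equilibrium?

71.28

∂u_i/∂x_i = α_i − 1, so country i contributes w_i if α_i > 1, else 0.
α_i > 1 for i ∈ {1, 3, 4}; NE contributions (19, 0, 14, 7), X = 40.
W^NE = Σw_i − X^NE + (Σα_i)·X^NE = 58 + 3.96·40 = 216.4.
Planner: ∂(Σu_j)/∂x_i = Σα_j − 1 = 3.96 > 0, so everyone contributes w_i; X^SO = 58, W^SO = 58 + 3.96·58 = 287.68.
Deadweight loss = 71.28.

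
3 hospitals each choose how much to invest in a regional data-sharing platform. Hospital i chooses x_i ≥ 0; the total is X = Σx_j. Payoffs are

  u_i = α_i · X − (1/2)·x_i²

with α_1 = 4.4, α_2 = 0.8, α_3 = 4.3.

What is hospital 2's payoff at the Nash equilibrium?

Hospital i's FOC: ∂u_i/∂x_i = α_i − x_i = 0, so x_i* = α_i.
NE contributions = (4.4, 0.8, 4.3); X = 9.5.
u_2 = α_2·X − ½·(x_2)² = 0.8·9.5 − ½·0.8² = 7.28.

7.28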